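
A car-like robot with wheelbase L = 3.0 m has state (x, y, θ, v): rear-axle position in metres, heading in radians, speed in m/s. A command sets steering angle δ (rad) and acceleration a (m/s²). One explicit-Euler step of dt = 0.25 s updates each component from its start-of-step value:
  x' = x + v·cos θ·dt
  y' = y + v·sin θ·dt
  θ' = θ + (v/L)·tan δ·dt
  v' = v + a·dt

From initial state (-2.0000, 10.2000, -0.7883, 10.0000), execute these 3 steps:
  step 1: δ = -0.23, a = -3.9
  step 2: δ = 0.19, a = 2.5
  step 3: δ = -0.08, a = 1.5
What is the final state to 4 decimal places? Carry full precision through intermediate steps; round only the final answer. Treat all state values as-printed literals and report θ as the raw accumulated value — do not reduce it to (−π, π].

after step 1 (δ=-0.23, a=-3.9): (-0.237370, 8.427111, -0.983419, 9.025000)
after step 2 (δ=0.19, a=2.5): (1.012997, 6.549014, -0.838779, 9.650000)
after step 3 (δ=-0.08, a=1.5): (2.625444, 4.754531, -0.903250, 10.025000)

(2.6254, 4.7545, -0.9032, 10.0250)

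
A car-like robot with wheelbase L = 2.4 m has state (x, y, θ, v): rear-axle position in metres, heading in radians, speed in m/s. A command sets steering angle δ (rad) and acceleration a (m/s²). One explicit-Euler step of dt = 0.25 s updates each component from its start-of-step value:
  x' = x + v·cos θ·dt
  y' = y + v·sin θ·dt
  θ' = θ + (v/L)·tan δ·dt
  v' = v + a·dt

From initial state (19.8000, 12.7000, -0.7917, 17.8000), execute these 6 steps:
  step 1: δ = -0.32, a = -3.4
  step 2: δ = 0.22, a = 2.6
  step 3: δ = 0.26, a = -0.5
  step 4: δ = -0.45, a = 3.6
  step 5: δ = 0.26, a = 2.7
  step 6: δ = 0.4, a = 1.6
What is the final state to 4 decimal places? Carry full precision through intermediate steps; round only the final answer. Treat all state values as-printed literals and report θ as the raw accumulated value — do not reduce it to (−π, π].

after step 1 (δ=-0.32, a=-3.4): (22.926733, 9.533608, -1.406151, 16.950000)
after step 2 (δ=0.22, a=2.6): (23.621269, 5.353413, -1.011323, 17.600000)
after step 3 (δ=0.26, a=-0.5): (25.956524, 1.624260, -0.523617, 17.475000)
after step 4 (δ=-0.45, a=3.6): (29.739933, -0.560184, -1.402928, 18.375000)
after step 5 (δ=0.26, a=2.7): (30.507461, -5.089360, -0.893746, 19.050000)
after step 6 (δ=0.4, a=1.6): (33.491150, -8.801368, -0.054766, 19.450000)

(33.4912, -8.8014, -0.0548, 19.4500)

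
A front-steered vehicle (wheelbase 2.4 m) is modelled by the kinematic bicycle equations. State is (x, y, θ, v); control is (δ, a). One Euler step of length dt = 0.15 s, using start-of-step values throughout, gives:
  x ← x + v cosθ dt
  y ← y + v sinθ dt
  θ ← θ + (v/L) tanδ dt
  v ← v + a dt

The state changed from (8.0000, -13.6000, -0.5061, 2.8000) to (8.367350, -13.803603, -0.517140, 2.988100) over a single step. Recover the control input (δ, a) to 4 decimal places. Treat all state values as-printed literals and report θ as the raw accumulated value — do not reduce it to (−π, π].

a = (v'−v)/dt = (0.188100)/0.15 = 1.2540
Δθ = θ'−θ = -0.011040;  (v·dt/L) = 2.8000·0.15/2.4 = 0.175000
tan δ = Δθ·L/(v·dt) = -0.063086  →  δ = -0.0630

δ = -0.0630, a = 1.2540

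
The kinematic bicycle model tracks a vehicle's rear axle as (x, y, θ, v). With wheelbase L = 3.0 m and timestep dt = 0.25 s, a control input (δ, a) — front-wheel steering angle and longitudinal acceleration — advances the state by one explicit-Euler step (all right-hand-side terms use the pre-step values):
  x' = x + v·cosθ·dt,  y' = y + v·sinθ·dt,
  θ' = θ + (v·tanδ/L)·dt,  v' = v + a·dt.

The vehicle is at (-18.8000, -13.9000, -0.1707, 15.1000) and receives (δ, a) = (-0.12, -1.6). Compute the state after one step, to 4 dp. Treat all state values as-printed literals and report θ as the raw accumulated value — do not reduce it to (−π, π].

x' = -18.8000 + 15.1000·cos(-0.1707)·0.25 = -15.0799
y' = -13.9000 + 15.1000·sin(-0.1707)·0.25 = -14.5413
θ' = -0.1707 + (15.1000/3.0)·tan(-0.12)·0.25 = -0.3224
v' = 15.1000 − 1.6000·0.25 = 14.7000

(-15.0799, -14.5413, -0.3224, 14.7000)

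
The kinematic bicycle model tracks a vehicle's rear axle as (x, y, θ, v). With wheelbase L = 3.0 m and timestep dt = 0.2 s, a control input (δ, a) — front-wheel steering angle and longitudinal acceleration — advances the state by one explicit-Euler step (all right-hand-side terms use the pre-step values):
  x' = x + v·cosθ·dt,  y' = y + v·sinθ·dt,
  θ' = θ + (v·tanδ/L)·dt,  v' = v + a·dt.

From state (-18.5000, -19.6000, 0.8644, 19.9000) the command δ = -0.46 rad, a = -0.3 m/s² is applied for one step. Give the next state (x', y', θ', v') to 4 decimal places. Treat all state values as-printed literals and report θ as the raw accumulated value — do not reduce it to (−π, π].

(-15.9166, -16.5724, 0.2071, 19.8400)

x' = -18.5000 + 19.9000·cos(0.8644)·0.2 = -15.9166
y' = -19.6000 + 19.9000·sin(0.8644)·0.2 = -16.5724
θ' = 0.8644 + (19.9000/3.0)·tan(-0.46)·0.2 = 0.2071
v' = 19.9000 − 0.3000·0.2 = 19.8400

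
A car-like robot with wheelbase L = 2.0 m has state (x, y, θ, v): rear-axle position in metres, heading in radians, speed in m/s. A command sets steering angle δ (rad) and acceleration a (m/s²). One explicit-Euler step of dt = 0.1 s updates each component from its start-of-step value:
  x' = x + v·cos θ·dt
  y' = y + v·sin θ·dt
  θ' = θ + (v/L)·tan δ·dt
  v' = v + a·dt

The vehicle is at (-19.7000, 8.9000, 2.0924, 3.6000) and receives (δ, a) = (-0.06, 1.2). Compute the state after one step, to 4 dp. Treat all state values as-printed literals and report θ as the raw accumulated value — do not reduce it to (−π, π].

x' = -19.7000 + 3.6000·cos(2.0924)·0.1 = -19.8794
y' = 8.9000 + 3.6000·sin(2.0924)·0.1 = 9.2121
θ' = 2.0924 + (3.6000/2.0)·tan(-0.06)·0.1 = 2.0816
v' = 3.6000 + 1.2000·0.1 = 3.7200

(-19.8794, 9.2121, 2.0816, 3.7200)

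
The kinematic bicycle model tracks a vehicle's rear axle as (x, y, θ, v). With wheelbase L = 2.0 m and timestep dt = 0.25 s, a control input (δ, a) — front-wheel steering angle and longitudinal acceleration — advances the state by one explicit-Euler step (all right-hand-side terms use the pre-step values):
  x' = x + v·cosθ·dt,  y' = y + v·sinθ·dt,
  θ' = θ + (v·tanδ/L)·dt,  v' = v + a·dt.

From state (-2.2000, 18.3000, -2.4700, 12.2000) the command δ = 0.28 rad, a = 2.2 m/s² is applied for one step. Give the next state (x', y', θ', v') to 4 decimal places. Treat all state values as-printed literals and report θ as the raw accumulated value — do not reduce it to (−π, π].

(-4.5876, 16.4022, -2.0315, 12.7500)

x' = -2.2000 + 12.2000·cos(-2.4700)·0.25 = -4.5876
y' = 18.3000 + 12.2000·sin(-2.4700)·0.25 = 16.4022
θ' = -2.4700 + (12.2000/2.0)·tan(0.28)·0.25 = -2.0315
v' = 12.2000 + 2.2000·0.25 = 12.7500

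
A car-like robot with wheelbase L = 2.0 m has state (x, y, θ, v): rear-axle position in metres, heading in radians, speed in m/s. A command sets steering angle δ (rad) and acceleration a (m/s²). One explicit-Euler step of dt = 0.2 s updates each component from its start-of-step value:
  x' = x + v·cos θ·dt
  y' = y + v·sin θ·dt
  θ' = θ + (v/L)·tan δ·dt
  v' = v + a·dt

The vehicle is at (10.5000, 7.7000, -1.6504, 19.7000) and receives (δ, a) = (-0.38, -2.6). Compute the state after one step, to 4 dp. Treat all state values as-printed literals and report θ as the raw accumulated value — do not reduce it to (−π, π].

x' = 10.5000 + 19.7000·cos(-1.6504)·0.2 = 10.1867
y' = 7.7000 + 19.7000·sin(-1.6504)·0.2 = 3.7725
θ' = -1.6504 + (19.7000/2.0)·tan(-0.38)·0.2 = -2.4372
v' = 19.7000 − 2.6000·0.2 = 19.1800

(10.1867, 3.7725, -2.4372, 19.1800)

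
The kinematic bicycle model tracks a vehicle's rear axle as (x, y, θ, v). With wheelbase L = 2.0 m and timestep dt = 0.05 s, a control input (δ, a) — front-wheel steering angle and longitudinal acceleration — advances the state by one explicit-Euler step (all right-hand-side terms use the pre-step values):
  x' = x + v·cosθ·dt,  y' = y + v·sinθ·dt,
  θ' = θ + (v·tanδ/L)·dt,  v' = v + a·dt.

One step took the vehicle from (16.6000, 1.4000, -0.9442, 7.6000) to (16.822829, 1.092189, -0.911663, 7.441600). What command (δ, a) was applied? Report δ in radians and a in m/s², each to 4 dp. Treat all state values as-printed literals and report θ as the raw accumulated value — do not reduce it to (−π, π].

δ = 0.1696, a = -3.1680

a = (v'−v)/dt = (-0.158400)/0.05 = -3.1680
Δθ = θ'−θ = 0.032537;  (v·dt/L) = 7.6000·0.05/2.0 = 0.190000
tan δ = Δθ·L/(v·dt) = 0.171247  →  δ = 0.1696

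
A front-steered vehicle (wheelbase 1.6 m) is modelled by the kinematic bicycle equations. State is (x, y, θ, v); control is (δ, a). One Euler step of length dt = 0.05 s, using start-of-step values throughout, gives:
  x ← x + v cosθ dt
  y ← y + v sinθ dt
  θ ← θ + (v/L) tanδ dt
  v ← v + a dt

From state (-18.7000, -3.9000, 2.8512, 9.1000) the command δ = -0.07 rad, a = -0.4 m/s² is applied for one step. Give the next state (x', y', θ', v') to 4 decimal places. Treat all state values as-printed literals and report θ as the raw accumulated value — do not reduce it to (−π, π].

(-19.1359, -3.7697, 2.8313, 9.0800)

x' = -18.7000 + 9.1000·cos(2.8512)·0.05 = -19.1359
y' = -3.9000 + 9.1000·sin(2.8512)·0.05 = -3.7697
θ' = 2.8512 + (9.1000/1.6)·tan(-0.07)·0.05 = 2.8313
v' = 9.1000 − 0.4000·0.05 = 9.0800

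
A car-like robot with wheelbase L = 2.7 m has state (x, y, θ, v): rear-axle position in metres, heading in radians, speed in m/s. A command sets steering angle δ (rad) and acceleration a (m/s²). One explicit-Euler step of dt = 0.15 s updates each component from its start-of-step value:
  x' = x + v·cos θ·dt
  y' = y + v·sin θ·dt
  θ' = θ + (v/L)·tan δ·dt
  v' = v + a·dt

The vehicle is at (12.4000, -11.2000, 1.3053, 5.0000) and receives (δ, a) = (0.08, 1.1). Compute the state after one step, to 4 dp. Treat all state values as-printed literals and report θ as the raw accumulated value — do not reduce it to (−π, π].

x' = 12.4000 + 5.0000·cos(1.3053)·0.15 = 12.5968
y' = -11.2000 + 5.0000·sin(1.3053)·0.15 = -10.4763
θ' = 1.3053 + (5.0000/2.7)·tan(0.08)·0.15 = 1.3276
v' = 5.0000 + 1.1000·0.15 = 5.1650

(12.5968, -10.4763, 1.3276, 5.1650)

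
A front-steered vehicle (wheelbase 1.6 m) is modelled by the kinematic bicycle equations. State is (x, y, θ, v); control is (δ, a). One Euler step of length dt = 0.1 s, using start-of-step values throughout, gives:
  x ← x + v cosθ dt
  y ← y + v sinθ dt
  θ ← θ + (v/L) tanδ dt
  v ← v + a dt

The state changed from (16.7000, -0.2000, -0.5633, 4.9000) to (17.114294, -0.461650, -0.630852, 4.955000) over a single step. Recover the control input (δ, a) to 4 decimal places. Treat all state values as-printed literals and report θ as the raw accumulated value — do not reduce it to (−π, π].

δ = -0.2171, a = 0.5500

a = (v'−v)/dt = (0.055000)/0.1 = 0.5500
Δθ = θ'−θ = -0.067552;  (v·dt/L) = 4.9000·0.1/1.6 = 0.306250
tan δ = Δθ·L/(v·dt) = -0.220578  →  δ = -0.2171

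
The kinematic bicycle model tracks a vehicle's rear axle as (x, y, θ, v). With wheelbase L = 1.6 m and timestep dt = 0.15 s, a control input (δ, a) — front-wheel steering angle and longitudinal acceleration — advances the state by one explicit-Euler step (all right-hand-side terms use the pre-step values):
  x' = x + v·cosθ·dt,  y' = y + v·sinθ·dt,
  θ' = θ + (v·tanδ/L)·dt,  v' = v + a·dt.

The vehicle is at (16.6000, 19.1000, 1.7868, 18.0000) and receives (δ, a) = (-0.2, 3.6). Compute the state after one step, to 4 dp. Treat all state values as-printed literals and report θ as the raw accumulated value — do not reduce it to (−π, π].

(16.0213, 21.7373, 1.4447, 18.5400)

x' = 16.6000 + 18.0000·cos(1.7868)·0.15 = 16.0213
y' = 19.1000 + 18.0000·sin(1.7868)·0.15 = 21.7373
θ' = 1.7868 + (18.0000/1.6)·tan(-0.2)·0.15 = 1.4447
v' = 18.0000 + 3.6000·0.15 = 18.5400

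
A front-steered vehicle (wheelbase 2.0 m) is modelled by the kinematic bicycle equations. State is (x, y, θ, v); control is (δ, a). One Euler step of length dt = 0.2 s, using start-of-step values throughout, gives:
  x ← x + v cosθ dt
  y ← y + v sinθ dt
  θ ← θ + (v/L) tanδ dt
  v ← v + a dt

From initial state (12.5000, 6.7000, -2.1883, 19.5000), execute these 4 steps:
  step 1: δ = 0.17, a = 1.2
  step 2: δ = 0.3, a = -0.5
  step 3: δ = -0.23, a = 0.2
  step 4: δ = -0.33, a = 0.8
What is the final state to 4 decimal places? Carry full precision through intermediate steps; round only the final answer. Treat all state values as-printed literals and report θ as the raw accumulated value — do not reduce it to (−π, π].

(9.8872, -7.8915, -2.3769, 19.8400)

after step 1 (δ=0.17, a=1.2): (10.241894, 3.520227, -1.853569, 19.740000)
after step 2 (δ=0.3, a=-0.5): (9.140325, -0.270980, -1.242939, 19.640000)
after step 3 (δ=-0.23, a=0.2): (10.405199, -3.989753, -1.702797, 19.680000)
after step 4 (δ=-0.33, a=0.8): (9.887152, -7.891512, -2.376886, 19.840000)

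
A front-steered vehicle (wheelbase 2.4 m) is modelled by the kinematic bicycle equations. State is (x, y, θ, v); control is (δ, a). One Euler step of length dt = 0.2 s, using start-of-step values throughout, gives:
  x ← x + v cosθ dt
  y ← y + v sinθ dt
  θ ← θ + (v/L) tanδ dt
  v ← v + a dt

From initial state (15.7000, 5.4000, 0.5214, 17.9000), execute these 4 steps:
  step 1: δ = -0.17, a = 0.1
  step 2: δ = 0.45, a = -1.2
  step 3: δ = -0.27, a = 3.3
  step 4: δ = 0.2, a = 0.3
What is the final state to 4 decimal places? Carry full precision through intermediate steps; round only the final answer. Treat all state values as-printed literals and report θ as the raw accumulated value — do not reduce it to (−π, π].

(27.2830, 13.0798, 0.8888, 18.4000)

after step 1 (δ=-0.17, a=0.1): (18.804299, 7.183179, 0.265345, 17.920000)
after step 2 (δ=0.45, a=-1.2): (22.262867, 8.123056, 0.986707, 17.680000)
after step 3 (δ=-0.27, a=3.3): (24.212757, 11.072839, 0.578950, 18.340000)
after step 4 (δ=0.2, a=0.3): (27.283010, 13.079770, 0.888759, 18.400000)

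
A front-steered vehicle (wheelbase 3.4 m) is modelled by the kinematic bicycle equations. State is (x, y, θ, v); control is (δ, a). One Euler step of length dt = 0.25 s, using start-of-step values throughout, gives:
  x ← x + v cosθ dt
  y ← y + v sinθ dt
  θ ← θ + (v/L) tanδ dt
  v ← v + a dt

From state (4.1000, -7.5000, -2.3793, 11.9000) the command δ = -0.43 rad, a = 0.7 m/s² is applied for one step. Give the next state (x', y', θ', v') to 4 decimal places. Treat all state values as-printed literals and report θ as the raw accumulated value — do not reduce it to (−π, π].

(1.9483, -9.5545, -2.7806, 12.0750)

x' = 4.1000 + 11.9000·cos(-2.3793)·0.25 = 1.9483
y' = -7.5000 + 11.9000·sin(-2.3793)·0.25 = -9.5545
θ' = -2.3793 + (11.9000/3.4)·tan(-0.43)·0.25 = -2.7806
v' = 11.9000 + 0.7000·0.25 = 12.0750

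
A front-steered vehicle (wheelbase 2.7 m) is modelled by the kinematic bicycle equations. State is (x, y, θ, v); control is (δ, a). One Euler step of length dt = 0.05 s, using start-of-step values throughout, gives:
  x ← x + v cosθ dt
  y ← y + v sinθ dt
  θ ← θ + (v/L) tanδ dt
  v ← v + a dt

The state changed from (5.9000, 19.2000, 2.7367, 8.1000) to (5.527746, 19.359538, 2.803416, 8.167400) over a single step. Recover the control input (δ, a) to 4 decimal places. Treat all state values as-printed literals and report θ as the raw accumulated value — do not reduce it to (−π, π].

a = (v'−v)/dt = (0.067400)/0.05 = 1.3480
Δθ = θ'−θ = 0.066716;  (v·dt/L) = 8.1000·0.05/2.7 = 0.150000
tan δ = Δθ·L/(v·dt) = 0.444773  →  δ = 0.4185

δ = 0.4185, a = 1.3480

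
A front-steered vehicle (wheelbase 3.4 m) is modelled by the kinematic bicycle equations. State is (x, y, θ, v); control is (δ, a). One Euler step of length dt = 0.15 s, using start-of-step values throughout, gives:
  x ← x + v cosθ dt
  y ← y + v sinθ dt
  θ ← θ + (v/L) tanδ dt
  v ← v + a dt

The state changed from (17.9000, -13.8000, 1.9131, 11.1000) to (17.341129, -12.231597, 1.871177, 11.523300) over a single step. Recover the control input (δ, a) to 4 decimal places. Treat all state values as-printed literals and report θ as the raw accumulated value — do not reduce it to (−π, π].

δ = -0.0854, a = 2.8220

a = (v'−v)/dt = (0.423300)/0.15 = 2.8220
Δθ = θ'−θ = -0.041923;  (v·dt/L) = 11.1000·0.15/3.4 = 0.489706
tan δ = Δθ·L/(v·dt) = -0.085609  →  δ = -0.0854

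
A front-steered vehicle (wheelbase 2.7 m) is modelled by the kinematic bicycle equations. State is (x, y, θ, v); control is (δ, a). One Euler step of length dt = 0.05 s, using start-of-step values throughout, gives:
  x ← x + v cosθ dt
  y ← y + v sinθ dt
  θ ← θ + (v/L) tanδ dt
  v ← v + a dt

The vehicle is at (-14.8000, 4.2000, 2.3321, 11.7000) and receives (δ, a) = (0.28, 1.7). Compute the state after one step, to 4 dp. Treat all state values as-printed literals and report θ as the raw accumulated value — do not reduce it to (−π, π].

x' = -14.8000 + 11.7000·cos(2.3321)·0.05 = -15.2036
y' = 4.2000 + 11.7000·sin(2.3321)·0.05 = 4.6235
θ' = 2.3321 + (11.7000/2.7)·tan(0.28)·0.05 = 2.3944
v' = 11.7000 + 1.7000·0.05 = 11.7850

(-15.2036, 4.6235, 2.3944, 11.7850)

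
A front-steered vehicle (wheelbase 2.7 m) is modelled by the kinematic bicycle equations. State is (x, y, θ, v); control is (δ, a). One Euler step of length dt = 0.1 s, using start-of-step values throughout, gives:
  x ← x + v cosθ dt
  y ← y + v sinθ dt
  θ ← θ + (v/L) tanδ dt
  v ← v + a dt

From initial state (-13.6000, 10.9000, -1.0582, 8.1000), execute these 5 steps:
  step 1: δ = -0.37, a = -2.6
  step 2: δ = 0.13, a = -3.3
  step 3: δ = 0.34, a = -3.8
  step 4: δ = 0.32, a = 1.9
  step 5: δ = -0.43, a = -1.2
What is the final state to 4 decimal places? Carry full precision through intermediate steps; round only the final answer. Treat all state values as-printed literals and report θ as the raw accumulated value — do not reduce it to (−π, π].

(-11.7968, 7.5796, -1.0750, 7.2000)

after step 1 (δ=-0.37, a=-2.6): (-13.202742, 10.194106, -1.174559, 7.840000)
after step 2 (δ=0.13, a=-3.3): (-12.900158, 9.470851, -1.136597, 7.510000)
after step 3 (δ=0.34, a=-3.8): (-12.584224, 8.789538, -1.038205, 7.130000)
after step 4 (δ=0.32, a=1.9): (-12.222186, 8.175293, -0.950694, 7.320000)
after step 5 (δ=-0.43, a=-1.2): (-11.796807, 7.579577, -1.075031, 7.200000)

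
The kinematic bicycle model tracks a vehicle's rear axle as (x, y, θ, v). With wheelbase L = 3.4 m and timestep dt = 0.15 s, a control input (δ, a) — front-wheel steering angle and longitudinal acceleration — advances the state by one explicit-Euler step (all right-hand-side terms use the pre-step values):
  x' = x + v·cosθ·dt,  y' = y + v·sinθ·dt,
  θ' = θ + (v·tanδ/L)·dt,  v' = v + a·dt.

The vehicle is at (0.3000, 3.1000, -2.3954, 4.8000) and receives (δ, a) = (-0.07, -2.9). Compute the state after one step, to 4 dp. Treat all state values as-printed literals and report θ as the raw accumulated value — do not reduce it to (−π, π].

(-0.2287, 2.6112, -2.4102, 4.3650)

x' = 0.3000 + 4.8000·cos(-2.3954)·0.15 = -0.2287
y' = 3.1000 + 4.8000·sin(-2.3954)·0.15 = 2.6112
θ' = -2.3954 + (4.8000/3.4)·tan(-0.07)·0.15 = -2.4102
v' = 4.8000 − 2.9000·0.15 = 4.3650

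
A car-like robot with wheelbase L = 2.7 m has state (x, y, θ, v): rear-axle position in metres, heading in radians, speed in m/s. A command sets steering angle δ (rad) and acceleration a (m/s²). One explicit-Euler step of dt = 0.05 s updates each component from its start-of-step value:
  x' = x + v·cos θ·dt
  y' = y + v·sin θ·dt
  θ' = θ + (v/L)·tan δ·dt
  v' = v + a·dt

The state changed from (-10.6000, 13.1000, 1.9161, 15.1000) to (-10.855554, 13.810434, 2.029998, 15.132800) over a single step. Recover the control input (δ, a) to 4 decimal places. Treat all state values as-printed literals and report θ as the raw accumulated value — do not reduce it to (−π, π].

δ = 0.3868, a = 0.6560

a = (v'−v)/dt = (0.032800)/0.05 = 0.6560
Δθ = θ'−θ = 0.113898;  (v·dt/L) = 15.1000·0.05/2.7 = 0.279630
tan δ = Δθ·L/(v·dt) = 0.407317  →  δ = 0.3868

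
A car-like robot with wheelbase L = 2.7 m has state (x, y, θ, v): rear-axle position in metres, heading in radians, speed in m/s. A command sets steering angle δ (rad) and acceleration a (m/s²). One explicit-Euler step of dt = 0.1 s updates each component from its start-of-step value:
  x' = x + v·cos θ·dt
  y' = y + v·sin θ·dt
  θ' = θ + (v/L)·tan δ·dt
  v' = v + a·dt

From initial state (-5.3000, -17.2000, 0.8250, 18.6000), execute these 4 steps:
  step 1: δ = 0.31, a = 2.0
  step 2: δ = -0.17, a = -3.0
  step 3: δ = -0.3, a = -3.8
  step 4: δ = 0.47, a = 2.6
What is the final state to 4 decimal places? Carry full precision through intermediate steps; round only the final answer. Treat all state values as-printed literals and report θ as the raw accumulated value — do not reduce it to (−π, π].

(-0.6145, -11.5415, 1.0551, 18.3800)

after step 1 (δ=0.31, a=2.0): (-4.037884, -15.833741, 1.045670, 18.800000)
after step 2 (δ=-0.17, a=-3.0): (-3.095398, -14.207051, 0.926146, 18.500000)
after step 3 (δ=-0.3, a=-3.8): (-1.983698, -12.728328, 0.714193, 18.120000)
after step 4 (δ=0.47, a=2.6): (-0.614511, -11.541453, 1.055095, 18.380000)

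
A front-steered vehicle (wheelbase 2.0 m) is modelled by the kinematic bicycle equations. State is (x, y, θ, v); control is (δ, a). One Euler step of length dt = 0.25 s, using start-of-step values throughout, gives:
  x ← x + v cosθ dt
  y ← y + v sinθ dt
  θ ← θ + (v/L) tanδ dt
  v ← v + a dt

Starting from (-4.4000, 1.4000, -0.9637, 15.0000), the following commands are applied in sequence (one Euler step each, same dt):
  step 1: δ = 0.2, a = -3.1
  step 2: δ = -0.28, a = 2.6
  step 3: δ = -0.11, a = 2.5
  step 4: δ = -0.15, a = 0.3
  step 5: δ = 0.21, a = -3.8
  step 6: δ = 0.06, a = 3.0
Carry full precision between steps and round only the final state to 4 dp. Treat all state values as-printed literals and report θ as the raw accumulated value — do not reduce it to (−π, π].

(4.7581, -17.9500, -1.0683, 15.3750)

after step 1 (δ=0.2, a=-3.1): (-2.260681, -1.679905, -0.583619, 14.225000)
after step 2 (δ=-0.28, a=2.6): (0.706917, -3.639567, -1.094926, 14.875000)
after step 3 (δ=-0.11, a=2.5): (2.410522, -6.945143, -1.300286, 15.500000)
after step 4 (δ=-0.15, a=0.3): (3.446010, -10.679228, -1.593111, 15.575000)
after step 5 (δ=0.21, a=-3.8): (3.359130, -14.572008, -1.178149, 14.625000)
after step 6 (δ=0.06, a=3.0): (4.758141, -17.950015, -1.068330, 15.375000)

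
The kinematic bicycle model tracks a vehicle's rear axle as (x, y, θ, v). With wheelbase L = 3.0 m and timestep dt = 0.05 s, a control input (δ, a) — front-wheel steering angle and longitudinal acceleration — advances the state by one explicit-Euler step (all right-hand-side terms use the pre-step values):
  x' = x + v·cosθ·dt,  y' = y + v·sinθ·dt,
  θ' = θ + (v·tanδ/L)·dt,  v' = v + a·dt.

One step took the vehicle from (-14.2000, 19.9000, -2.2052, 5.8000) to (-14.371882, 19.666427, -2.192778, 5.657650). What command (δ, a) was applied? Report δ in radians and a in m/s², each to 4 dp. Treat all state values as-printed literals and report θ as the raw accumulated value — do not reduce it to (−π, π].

a = (v'−v)/dt = (-0.142350)/0.05 = -2.8470
Δθ = θ'−θ = 0.012422;  (v·dt/L) = 5.8000·0.05/3.0 = 0.096667
tan δ = Δθ·L/(v·dt) = 0.128503  →  δ = 0.1278

δ = 0.1278, a = -2.8470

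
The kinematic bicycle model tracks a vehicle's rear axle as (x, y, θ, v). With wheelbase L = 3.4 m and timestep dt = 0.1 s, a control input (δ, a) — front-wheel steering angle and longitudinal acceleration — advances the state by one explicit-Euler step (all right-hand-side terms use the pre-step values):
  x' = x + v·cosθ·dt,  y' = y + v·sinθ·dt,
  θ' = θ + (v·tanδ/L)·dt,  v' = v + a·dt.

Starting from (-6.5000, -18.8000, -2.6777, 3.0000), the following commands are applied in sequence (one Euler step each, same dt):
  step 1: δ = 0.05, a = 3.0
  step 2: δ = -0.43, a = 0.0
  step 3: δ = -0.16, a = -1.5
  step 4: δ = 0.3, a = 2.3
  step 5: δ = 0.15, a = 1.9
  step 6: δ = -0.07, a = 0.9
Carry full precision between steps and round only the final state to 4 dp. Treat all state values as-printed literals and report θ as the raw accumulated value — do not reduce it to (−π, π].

(-8.2801, -19.6428, -2.6971, 3.6600)

after step 1 (δ=0.05, a=3.0): (-6.768295, -18.934230, -2.673285, 3.300000)
after step 2 (δ=-0.43, a=0.0): (-7.062765, -19.083184, -2.717798, 3.300000)
after step 3 (δ=-0.16, a=-1.5): (-7.363572, -19.218888, -2.733461, 3.150000)
after step 4 (δ=0.3, a=2.3): (-7.652699, -19.343910, -2.704802, 3.380000)
after step 5 (δ=0.15, a=1.9): (-7.958965, -19.486895, -2.689777, 3.570000)
after step 6 (δ=-0.07, a=0.9): (-8.280143, -19.642761, -2.697139, 3.660000)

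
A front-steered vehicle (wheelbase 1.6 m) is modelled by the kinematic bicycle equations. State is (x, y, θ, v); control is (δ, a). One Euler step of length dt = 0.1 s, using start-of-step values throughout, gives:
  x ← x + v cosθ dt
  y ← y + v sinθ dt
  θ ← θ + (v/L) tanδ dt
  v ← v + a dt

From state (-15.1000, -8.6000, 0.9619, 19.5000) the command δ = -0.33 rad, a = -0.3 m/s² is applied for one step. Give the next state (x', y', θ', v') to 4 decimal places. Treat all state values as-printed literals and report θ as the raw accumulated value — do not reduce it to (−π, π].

x' = -15.1000 + 19.5000·cos(0.9619)·0.1 = -13.9847
y' = -8.6000 + 19.5000·sin(0.9619)·0.1 = -7.0005
θ' = 0.9619 + (19.5000/1.6)·tan(-0.33)·0.1 = 0.5444
v' = 19.5000 − 0.3000·0.1 = 19.4700

(-13.9847, -7.0005, 0.5444, 19.4700)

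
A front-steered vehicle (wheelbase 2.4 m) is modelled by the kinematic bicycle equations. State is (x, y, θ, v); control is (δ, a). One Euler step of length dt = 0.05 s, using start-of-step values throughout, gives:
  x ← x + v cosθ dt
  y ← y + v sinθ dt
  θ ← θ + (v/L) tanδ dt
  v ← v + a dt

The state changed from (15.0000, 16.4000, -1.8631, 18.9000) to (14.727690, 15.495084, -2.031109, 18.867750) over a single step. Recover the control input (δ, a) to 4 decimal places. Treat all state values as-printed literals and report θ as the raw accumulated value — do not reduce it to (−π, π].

a = (v'−v)/dt = (-0.032250)/0.05 = -0.6450
Δθ = θ'−θ = -0.168009;  (v·dt/L) = 18.9000·0.05/2.4 = 0.393750
tan δ = Δθ·L/(v·dt) = -0.426690  →  δ = -0.4033

δ = -0.4033, a = -0.6450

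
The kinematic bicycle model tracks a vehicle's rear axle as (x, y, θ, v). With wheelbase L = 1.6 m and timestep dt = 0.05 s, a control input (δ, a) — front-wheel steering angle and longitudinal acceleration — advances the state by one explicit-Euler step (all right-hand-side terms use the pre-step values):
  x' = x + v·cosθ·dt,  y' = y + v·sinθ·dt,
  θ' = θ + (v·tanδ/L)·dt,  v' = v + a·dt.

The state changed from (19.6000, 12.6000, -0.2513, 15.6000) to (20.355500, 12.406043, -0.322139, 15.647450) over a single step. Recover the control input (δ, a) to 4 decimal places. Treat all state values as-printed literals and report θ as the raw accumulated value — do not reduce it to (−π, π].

a = (v'−v)/dt = (0.047450)/0.05 = 0.9490
Δθ = θ'−θ = -0.070839;  (v·dt/L) = 15.6000·0.05/1.6 = 0.487500
tan δ = Δθ·L/(v·dt) = -0.145311  →  δ = -0.1443

δ = -0.1443, a = 0.9490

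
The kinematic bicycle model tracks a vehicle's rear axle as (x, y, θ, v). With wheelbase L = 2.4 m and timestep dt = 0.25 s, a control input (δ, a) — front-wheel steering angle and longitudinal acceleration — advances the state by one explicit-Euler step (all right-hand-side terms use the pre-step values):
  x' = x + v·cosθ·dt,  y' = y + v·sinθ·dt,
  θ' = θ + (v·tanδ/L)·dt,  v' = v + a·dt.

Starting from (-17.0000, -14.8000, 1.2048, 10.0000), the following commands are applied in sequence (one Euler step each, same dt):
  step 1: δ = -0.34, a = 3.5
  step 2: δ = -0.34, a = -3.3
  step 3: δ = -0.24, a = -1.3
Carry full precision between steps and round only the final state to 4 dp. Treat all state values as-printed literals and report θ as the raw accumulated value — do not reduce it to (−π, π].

after step 1 (δ=-0.34, a=3.5): (-16.105300, -12.465581, 0.836324, 10.875000)
after step 2 (δ=-0.34, a=-3.3): (-14.283206, -10.447767, 0.435607, 10.050000)
after step 3 (δ=-0.24, a=-1.3): (-12.005338, -9.387591, 0.179419, 9.725000)

(-12.0053, -9.3876, 0.1794, 9.7250)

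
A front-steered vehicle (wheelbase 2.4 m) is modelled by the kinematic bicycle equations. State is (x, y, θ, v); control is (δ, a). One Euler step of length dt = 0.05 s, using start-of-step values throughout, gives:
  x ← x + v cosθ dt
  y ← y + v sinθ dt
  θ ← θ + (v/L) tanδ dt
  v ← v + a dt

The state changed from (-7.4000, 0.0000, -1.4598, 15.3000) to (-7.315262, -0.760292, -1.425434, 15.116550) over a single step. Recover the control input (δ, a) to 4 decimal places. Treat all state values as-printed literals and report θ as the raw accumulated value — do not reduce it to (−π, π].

a = (v'−v)/dt = (-0.183450)/0.05 = -3.6690
Δθ = θ'−θ = 0.034366;  (v·dt/L) = 15.3000·0.05/2.4 = 0.318750
tan δ = Δθ·L/(v·dt) = 0.107815  →  δ = 0.1074

δ = 0.1074, a = -3.6690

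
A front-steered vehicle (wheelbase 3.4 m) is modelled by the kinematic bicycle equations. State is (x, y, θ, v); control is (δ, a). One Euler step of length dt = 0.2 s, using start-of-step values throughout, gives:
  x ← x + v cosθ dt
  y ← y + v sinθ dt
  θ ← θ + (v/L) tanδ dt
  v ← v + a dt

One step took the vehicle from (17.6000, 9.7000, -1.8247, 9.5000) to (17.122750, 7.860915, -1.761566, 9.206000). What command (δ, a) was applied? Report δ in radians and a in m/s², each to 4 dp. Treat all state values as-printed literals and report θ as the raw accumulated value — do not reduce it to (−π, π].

a = (v'−v)/dt = (-0.294000)/0.2 = -1.4700
Δθ = θ'−θ = 0.063134;  (v·dt/L) = 9.5000·0.2/3.4 = 0.558824
tan δ = Δθ·L/(v·dt) = 0.112977  →  δ = 0.1125

δ = 0.1125, a = -1.4700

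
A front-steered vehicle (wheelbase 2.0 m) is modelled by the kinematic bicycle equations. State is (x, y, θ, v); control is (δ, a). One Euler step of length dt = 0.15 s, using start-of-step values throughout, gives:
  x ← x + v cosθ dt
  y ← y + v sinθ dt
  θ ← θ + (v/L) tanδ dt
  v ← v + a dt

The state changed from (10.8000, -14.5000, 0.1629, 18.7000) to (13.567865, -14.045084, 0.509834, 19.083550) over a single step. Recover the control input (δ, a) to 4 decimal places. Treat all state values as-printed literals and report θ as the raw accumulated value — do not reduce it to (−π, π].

δ = 0.2425, a = 2.5570

a = (v'−v)/dt = (0.383550)/0.15 = 2.5570
Δθ = θ'−θ = 0.346934;  (v·dt/L) = 18.7000·0.15/2.0 = 1.402500
tan δ = Δθ·L/(v·dt) = 0.247368  →  δ = 0.2425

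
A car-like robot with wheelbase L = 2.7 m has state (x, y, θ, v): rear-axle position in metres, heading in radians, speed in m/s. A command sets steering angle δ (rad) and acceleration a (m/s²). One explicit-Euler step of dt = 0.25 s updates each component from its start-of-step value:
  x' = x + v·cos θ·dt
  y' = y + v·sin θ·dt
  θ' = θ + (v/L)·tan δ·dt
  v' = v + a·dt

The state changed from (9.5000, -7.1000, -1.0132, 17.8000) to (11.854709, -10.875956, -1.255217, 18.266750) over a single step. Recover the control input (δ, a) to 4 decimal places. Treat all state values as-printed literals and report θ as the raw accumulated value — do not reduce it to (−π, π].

a = (v'−v)/dt = (0.466750)/0.25 = 1.8670
Δθ = θ'−θ = -0.242017;  (v·dt/L) = 17.8000·0.25/2.7 = 1.648148
tan δ = Δθ·L/(v·dt) = -0.146842  →  δ = -0.1458

δ = -0.1458, a = 1.8670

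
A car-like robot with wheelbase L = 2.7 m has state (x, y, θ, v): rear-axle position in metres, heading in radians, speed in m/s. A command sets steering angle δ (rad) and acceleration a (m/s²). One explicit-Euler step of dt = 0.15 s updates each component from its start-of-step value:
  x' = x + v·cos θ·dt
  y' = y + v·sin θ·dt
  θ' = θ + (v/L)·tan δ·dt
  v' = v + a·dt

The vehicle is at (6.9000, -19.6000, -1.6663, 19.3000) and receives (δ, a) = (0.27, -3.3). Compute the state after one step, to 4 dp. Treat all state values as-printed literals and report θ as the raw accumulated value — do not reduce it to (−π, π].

(6.6239, -22.4818, -1.3696, 18.8050)

x' = 6.9000 + 19.3000·cos(-1.6663)·0.15 = 6.6239
y' = -19.6000 + 19.3000·sin(-1.6663)·0.15 = -22.4818
θ' = -1.6663 + (19.3000/2.7)·tan(0.27)·0.15 = -1.3696
v' = 19.3000 − 3.3000·0.15 = 18.8050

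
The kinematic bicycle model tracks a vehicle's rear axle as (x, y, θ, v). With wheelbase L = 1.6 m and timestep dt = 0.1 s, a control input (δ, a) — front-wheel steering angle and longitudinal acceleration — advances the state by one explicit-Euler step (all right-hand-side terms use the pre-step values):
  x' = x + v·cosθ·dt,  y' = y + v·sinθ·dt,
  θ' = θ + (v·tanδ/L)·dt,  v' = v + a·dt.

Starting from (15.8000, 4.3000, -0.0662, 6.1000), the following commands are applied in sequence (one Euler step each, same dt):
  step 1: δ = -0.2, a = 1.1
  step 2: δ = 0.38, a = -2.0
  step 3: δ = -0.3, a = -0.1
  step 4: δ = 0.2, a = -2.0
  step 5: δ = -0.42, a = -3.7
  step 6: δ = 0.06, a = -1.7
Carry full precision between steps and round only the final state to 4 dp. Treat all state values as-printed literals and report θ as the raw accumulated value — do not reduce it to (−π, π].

(19.3339, 3.9957, -0.1701, 5.2600)

after step 1 (δ=-0.2, a=1.1): (16.408664, 4.259647, -0.143483, 6.210000)
after step 2 (δ=0.38, a=-2.0): (17.023282, 4.170850, 0.011539, 6.010000)
after step 3 (δ=-0.3, a=-0.1): (17.624242, 4.177785, -0.104656, 6.000000)
after step 4 (δ=0.2, a=-2.0): (18.220960, 4.115106, -0.028639, 5.800000)
after step 5 (δ=-0.42, a=-3.7): (18.800722, 4.098497, -0.190522, 5.430000)
after step 6 (δ=0.06, a=-1.7): (19.333896, 3.995669, -0.170135, 5.260000)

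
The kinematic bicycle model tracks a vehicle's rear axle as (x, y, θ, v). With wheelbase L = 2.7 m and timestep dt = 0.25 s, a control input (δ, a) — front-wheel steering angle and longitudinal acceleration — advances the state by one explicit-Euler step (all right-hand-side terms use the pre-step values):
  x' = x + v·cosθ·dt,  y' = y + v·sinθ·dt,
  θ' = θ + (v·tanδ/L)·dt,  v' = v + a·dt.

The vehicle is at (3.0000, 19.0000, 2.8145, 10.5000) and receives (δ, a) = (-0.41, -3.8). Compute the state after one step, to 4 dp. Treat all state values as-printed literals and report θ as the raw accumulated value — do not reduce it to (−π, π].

(0.5142, 19.8434, 2.3919, 9.5500)

x' = 3.0000 + 10.5000·cos(2.8145)·0.25 = 0.5142
y' = 19.0000 + 10.5000·sin(2.8145)·0.25 = 19.8434
θ' = 2.8145 + (10.5000/2.7)·tan(-0.41)·0.25 = 2.3919
v' = 10.5000 − 3.8000·0.25 = 9.5500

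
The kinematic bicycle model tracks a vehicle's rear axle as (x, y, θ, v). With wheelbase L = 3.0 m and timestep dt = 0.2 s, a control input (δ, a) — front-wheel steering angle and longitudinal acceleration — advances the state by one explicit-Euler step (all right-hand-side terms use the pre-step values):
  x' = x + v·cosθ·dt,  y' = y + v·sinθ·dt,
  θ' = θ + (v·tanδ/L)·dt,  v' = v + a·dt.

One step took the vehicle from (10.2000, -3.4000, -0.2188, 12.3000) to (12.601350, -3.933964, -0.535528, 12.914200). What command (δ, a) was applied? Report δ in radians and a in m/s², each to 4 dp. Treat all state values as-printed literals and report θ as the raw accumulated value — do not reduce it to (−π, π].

a = (v'−v)/dt = (0.614200)/0.2 = 3.0710
Δθ = θ'−θ = -0.316728;  (v·dt/L) = 12.3000·0.2/3.0 = 0.820000
tan δ = Δθ·L/(v·dt) = -0.386254  →  δ = -0.3686

δ = -0.3686, a = 3.0710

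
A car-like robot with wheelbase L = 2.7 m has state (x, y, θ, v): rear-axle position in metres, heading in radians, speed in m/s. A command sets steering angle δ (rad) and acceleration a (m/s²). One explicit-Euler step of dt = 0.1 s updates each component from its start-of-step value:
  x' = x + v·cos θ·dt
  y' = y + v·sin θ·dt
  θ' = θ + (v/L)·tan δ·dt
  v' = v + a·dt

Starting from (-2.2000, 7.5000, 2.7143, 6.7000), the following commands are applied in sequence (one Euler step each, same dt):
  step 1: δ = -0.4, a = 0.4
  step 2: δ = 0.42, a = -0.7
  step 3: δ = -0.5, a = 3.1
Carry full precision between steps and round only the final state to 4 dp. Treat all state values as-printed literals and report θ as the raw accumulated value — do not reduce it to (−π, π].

after step 1 (δ=-0.4, a=0.4): (-2.809761, 7.777654, 2.609385, 6.740000)
after step 2 (δ=0.42, a=-0.7): (-3.390539, 8.119666, 2.720862, 6.670000)
after step 3 (δ=-0.5, a=3.1): (-3.999371, 8.392087, 2.585905, 6.980000)

(-3.9994, 8.3921, 2.5859, 6.9800)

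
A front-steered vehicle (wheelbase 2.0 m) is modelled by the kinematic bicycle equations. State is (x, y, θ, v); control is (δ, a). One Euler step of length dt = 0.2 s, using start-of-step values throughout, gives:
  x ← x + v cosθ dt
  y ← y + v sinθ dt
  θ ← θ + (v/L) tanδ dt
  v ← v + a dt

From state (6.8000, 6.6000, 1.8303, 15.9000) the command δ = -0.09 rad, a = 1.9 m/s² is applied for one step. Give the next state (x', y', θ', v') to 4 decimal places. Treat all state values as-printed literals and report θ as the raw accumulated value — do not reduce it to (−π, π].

(5.9840, 9.6735, 1.6868, 16.2800)

x' = 6.8000 + 15.9000·cos(1.8303)·0.2 = 5.9840
y' = 6.6000 + 15.9000·sin(1.8303)·0.2 = 9.6735
θ' = 1.8303 + (15.9000/2.0)·tan(-0.09)·0.2 = 1.6868
v' = 15.9000 + 1.9000·0.2 = 16.2800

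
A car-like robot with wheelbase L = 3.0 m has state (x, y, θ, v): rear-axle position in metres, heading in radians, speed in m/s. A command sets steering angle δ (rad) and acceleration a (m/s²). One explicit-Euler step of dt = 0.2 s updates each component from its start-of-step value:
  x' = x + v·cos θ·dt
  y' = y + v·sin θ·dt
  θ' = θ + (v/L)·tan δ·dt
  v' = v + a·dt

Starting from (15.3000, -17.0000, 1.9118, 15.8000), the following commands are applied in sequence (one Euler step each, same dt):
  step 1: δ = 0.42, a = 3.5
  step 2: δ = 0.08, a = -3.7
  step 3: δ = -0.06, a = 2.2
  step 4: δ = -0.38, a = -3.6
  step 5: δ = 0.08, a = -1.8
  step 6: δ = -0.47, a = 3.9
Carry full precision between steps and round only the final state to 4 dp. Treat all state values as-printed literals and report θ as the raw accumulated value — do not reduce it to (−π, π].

(4.3391, -2.1018, 1.5466, 15.9000)

after step 1 (δ=0.42, a=3.5): (14.243191, -14.021954, 2.382190, 16.500000)
after step 2 (δ=0.08, a=-3.7): (11.849875, -11.749942, 2.470378, 15.760000)
after step 3 (δ=-0.06, a=2.2): (9.381649, -9.789595, 2.407262, 16.200000)
after step 4 (δ=-0.38, a=-3.6): (6.976663, -7.618502, 1.975896, 15.480000)
after step 5 (δ=0.08, a=-1.8): (5.756496, -4.773083, 2.058633, 15.120000)
after step 6 (δ=-0.47, a=3.9): (4.339099, -2.101836, 1.546603, 15.900000)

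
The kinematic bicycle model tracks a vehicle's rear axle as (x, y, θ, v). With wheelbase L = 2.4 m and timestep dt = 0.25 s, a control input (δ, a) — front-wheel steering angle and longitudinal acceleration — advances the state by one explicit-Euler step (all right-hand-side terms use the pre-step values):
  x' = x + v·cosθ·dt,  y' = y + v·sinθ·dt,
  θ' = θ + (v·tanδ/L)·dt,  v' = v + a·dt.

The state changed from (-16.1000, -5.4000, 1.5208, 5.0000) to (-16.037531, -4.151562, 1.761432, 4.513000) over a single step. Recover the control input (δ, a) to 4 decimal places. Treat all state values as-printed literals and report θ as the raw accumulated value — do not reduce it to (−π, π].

a = (v'−v)/dt = (-0.487000)/0.25 = -1.9480
Δθ = θ'−θ = 0.240632;  (v·dt/L) = 5.0000·0.25/2.4 = 0.520833
tan δ = Δθ·L/(v·dt) = 0.462013  →  δ = 0.4328

δ = 0.4328, a = -1.9480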